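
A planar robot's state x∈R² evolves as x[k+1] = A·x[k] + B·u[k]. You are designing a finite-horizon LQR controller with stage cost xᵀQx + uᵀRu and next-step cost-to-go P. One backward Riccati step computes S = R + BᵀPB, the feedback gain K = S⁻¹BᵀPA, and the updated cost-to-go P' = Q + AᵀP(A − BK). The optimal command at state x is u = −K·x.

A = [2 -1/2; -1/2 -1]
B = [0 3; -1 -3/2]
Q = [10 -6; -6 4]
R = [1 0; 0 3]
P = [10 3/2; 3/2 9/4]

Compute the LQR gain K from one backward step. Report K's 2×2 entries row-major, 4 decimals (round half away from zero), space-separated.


BᵀP = [-1.5000 -2.2500; 27.7500 1.1250]
S = R + BᵀPB = [1 0; 0 3] + [2.2500 -1.1250; -1.1250 81.5625] = [3.2500 -1.1250; -1.1250 84.5625]
BᵀPA = [-1.8750 3.0000; 54.9375 -15.0000]
K = S⁻¹·BᵀPA = [-0.3537 0.8657; 0.6450 -0.1659]
A−BK = [0.0651 -0.0024; 0.1138 -0.3831]
AᵀP(A−BK) = [1.4668 -0.7646; -0.7646 1.1650]
P' = Q + AᵀP(A−BK) = [11.4668 -6.7646; -6.7646 5.1650]
tr(P') = 16.6318

-0.3537 0.8657 0.6450 -0.1659


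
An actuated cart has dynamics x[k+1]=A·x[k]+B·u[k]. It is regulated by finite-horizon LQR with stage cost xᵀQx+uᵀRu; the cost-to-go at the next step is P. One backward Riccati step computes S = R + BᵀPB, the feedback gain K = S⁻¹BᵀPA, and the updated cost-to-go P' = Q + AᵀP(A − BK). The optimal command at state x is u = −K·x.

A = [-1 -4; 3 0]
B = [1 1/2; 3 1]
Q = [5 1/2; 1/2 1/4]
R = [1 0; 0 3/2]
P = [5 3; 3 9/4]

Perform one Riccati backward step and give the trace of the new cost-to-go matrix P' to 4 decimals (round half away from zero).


BᵀP = [14.0000 9.7500; 5.5000 3.7500]
S = R + BᵀPB = [1 0; 0 3/2] + [43.2500 16.7500; 16.7500 6.5000] = [44.2500 16.7500; 16.7500 8.0000]
BᵀPA = [15.2500 -56.0000; 5.7500 -22.0000]
K = S⁻¹·BᵀPA = [0.3498 -1.0826; -0.0136 -0.4834]
A−BK = [-1.3430 -2.6757; 1.9643 3.7311]
AᵀP(A−BK) = [1.9940 3.2885; 3.2885 8.7421]
P' = Q + AᵀP(A−BK) = [6.9940 3.7885; 3.7885 8.9921]
tr(P') = 15.9862

15.9862


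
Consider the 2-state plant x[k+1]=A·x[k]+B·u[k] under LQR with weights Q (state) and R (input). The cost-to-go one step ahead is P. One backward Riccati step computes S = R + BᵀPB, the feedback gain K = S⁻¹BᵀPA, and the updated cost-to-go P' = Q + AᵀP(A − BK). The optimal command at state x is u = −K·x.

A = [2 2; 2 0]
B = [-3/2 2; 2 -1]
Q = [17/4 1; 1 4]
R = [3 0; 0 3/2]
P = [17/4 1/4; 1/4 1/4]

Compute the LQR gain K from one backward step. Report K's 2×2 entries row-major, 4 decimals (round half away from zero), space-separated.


BᵀP = [-5.8750 0.1250; 8.2500 0.2500]
S = R + BᵀPB = [3 0; 0 3/2] + [9.0625 -11.8750; -11.8750 16.2500] = [12.0625 -11.8750; -11.8750 17.7500]
BᵀPA = [-11.5000 -11.7500; 17.0000 16.5000]
K = S⁻¹·BᵀPA = [-0.0308 -0.1727; 0.9372 0.8140]
A−BK = [0.0795 0.1129; 2.9987 1.1595]
AᵀP(A−BK) = [3.7144 2.1753; 2.1753 1.5391]
P' = Q + AᵀP(A−BK) = [7.9644 3.1753; 3.1753 5.5391]
tr(P') = 13.5035

-0.0308 -0.1727 0.9372 0.8140


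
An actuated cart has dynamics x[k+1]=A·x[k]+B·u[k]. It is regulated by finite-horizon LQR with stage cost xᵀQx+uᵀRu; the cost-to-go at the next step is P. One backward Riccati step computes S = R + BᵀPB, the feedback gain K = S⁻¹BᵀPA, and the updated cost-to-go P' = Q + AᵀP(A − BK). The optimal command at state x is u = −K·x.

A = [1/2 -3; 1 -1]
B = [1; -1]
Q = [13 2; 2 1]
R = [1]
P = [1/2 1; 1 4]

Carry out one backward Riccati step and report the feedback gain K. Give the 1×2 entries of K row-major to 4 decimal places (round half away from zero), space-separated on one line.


-0.9286 1.2857

BᵀP = [-0.5000 -3.0000]
S = R + BᵀPB = [1] + [2.5000] = [3.5000]
BᵀPA = [-3.2500 4.5000]
K = S⁻¹·BᵀPA = [-0.9286 1.2857]
A−BK = [1.4286 -4.2857; 0.0714 0.2857]
AᵀP(A−BK) = [2.1071 -4.0714; -4.0714 8.7143]
P' = Q + AᵀP(A−BK) = [15.1071 -2.0714; -2.0714 9.7143]
tr(P') = 24.8214


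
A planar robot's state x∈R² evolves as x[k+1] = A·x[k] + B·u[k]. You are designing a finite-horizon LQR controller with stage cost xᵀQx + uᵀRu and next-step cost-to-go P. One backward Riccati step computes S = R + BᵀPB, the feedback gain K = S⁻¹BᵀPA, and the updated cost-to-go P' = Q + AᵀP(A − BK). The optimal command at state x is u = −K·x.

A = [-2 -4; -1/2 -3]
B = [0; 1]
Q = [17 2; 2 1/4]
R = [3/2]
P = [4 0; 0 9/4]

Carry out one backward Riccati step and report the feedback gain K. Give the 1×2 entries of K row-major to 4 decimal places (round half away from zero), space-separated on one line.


BᵀP = [0.0000 2.2500]
S = R + BᵀPB = [3/2] + [2.2500] = [3.7500]
BᵀPA = [-1.1250 -6.7500]
K = S⁻¹·BᵀPA = [-0.3000 -1.8000]
A−BK = [-2.0000 -4.0000; -0.2000 -1.2000]
AᵀP(A−BK) = [16.2250 33.3500; 33.3500 72.1000]
P' = Q + AᵀP(A−BK) = [33.2250 35.3500; 35.3500 72.3500]
tr(P') = 105.5750

-0.3000 -1.8000


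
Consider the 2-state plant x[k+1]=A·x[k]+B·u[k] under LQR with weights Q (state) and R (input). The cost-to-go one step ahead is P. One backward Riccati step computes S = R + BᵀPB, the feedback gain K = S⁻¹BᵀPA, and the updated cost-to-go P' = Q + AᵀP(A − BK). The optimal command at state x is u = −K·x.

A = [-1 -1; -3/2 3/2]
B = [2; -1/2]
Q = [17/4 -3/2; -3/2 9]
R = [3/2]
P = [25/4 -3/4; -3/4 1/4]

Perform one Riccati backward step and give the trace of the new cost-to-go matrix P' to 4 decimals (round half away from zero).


14.6375

BᵀP = [12.8750 -1.6250]
S = R + BᵀPB = [3/2] + [26.5625] = [28.0625]
BᵀPA = [-10.4375 -15.3125]
K = S⁻¹·BᵀPA = [-0.3719 -0.5457]
A−BK = [-0.2561 0.0913; -1.6860 1.2272]
AᵀP(A−BK) = [0.6804 -0.0078; -0.0078 0.7071]
P' = Q + AᵀP(A−BK) = [4.9304 -1.5078; -1.5078 9.7071]
tr(P') = 14.6375


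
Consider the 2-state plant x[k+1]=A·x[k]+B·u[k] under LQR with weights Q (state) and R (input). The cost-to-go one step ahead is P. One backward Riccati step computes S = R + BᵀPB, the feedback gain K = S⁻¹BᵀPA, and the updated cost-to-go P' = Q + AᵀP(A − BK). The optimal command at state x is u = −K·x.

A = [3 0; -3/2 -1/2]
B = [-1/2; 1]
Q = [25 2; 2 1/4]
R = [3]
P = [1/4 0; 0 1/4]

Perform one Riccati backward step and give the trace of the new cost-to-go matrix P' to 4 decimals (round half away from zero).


27.9505

BᵀP = [-0.1250 0.2500]
S = R + BᵀPB = [3] + [0.3125] = [3.3125]
BᵀPA = [-0.7500 -0.1250]
K = S⁻¹·BᵀPA = [-0.2264 -0.0377]
A−BK = [2.8868 -0.0189; -1.2736 -0.4623]
AᵀP(A−BK) = [2.6427 0.1592; 0.1592 0.0578]
P' = Q + AᵀP(A−BK) = [27.6427 2.1592; 2.1592 0.3078]
tr(P') = 27.9505


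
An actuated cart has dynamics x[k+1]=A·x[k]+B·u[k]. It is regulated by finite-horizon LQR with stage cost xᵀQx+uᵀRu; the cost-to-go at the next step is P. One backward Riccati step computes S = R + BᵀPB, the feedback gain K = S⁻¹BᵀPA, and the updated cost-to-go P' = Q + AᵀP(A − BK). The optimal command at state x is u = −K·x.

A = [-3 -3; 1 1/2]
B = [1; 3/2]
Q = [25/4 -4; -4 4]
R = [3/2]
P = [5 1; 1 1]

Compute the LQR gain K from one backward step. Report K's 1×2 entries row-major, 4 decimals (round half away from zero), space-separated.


-1.4468 -1.5532

BᵀP = [6.5000 2.5000]
S = R + BᵀPB = [3/2] + [10.2500] = [11.7500]
BᵀPA = [-17.0000 -18.2500]
K = S⁻¹·BᵀPA = [-1.4468 -1.5532]
A−BK = [-1.5532 -1.4468; 3.1702 2.8298]
AᵀP(A−BK) = [15.4043 14.5957; 14.5957 13.9043]
P' = Q + AᵀP(A−BK) = [21.6543 10.5957; 10.5957 17.9043]
tr(P') = 39.5585


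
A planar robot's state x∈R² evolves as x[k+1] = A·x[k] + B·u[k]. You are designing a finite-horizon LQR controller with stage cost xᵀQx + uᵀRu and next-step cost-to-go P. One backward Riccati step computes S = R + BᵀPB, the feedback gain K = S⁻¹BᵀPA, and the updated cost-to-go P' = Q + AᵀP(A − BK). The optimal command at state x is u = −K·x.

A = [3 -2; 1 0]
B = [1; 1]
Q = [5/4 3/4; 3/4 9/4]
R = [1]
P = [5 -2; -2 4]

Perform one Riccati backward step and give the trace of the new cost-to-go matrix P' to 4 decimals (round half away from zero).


34.3333

BᵀP = [3.0000 2.0000]
S = R + BᵀPB = [1] + [5.0000] = [6.0000]
BᵀPA = [11.0000 -6.0000]
K = S⁻¹·BᵀPA = [1.8333 -1.0000]
A−BK = [1.1667 -1.0000; -0.8333 1.0000]
AᵀP(A−BK) = [16.8333 -15.0000; -15.0000 14.0000]
P' = Q + AᵀP(A−BK) = [18.0833 -14.2500; -14.2500 16.2500]
tr(P') = 34.3333


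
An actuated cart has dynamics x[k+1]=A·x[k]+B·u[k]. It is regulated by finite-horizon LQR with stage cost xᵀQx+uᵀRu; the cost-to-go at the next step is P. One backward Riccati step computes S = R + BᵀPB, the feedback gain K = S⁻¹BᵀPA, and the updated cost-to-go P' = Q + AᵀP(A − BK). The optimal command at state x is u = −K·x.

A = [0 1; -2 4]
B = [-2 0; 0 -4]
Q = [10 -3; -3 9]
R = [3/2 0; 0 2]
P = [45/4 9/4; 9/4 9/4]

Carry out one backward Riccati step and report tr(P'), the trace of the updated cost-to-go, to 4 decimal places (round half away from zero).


BᵀP = [-22.5000 -4.5000; -9.0000 -9.0000]
S = R + BᵀPB = [3/2 0; 0 2] + [45.0000 18.0000; 18.0000 36.0000] = [46.5000 18.0000; 18.0000 38.0000]
BᵀPA = [9.0000 -40.5000; 18.0000 -45.0000]
K = S⁻¹·BᵀPA = [0.0125 -0.5052; 0.4678 -0.9449]
A−BK = [0.0249 -0.0104; -0.1289 0.2204]
AᵀP(A−BK) = [0.4678 -0.9449; -0.9449 2.2687]
P' = Q + AᵀP(A−BK) = [10.4678 -3.9449; -3.9449 11.2687]
tr(P') = 21.7365

21.7365


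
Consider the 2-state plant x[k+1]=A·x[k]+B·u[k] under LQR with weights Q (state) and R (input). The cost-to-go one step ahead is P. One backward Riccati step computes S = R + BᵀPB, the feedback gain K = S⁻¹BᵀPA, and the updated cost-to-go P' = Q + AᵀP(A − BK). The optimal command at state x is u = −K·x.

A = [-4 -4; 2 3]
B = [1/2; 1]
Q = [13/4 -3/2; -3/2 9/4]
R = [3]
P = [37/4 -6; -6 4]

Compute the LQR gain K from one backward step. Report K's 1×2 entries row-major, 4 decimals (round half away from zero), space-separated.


BᵀP = [-1.3750 1.0000]
S = R + BᵀPB = [3] + [0.3125] = [3.3125]
BᵀPA = [7.5000 8.5000]
K = S⁻¹·BᵀPA = [2.2642 2.5660]
A−BK = [-5.1321 -5.2830; -0.2642 0.4340]
AᵀP(A−BK) = [243.0189 272.7547; 272.7547 306.1887]
P' = Q + AᵀP(A−BK) = [246.2689 271.2547; 271.2547 308.4387]
tr(P') = 554.7075

2.2642 2.5660


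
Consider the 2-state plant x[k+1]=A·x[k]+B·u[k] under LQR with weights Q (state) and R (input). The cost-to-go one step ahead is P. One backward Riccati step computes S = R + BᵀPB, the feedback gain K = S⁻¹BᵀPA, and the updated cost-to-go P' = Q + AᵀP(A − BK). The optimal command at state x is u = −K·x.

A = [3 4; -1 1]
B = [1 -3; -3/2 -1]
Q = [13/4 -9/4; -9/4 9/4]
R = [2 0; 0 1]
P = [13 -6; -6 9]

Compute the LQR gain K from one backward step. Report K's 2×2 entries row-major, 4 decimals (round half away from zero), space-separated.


BᵀP = [22.0000 -19.5000; -33.0000 9.0000]
S = R + BᵀPB = [2 0; 0 1] + [51.2500 -46.5000; -46.5000 90.0000] = [53.2500 -46.5000; -46.5000 91.0000]
BᵀPA = [85.5000 68.5000; -108.0000 -123.0000]
K = S⁻¹·BᵀPA = [1.0279 0.1915; -0.6615 -1.2538]
A−BK = [-0.0126 0.0471; -0.1196 0.0335]
AᵀP(A−BK) = [2.6638 1.2158; 1.2158 1.6654]
P' = Q + AᵀP(A−BK) = [5.9138 -1.0342; -1.0342 3.9154]
tr(P') = 9.8291

1.0279 0.1915 -0.6615 -1.2538


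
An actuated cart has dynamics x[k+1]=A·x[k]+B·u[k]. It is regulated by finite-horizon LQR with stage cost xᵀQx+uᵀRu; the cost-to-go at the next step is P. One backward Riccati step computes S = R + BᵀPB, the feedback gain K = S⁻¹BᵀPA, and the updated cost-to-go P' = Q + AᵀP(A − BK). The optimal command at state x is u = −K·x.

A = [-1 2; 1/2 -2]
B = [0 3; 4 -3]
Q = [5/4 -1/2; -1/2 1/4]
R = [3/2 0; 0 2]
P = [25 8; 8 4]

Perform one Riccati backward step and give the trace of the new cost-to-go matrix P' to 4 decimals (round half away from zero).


2.6095

BᵀP = [32.0000 16.0000; 51.0000 12.0000]
S = R + BᵀPB = [3/2 0; 0 2] + [64.0000 48.0000; 48.0000 117.0000] = [65.5000 48.0000; 48.0000 119.0000]
BᵀPA = [-24.0000 32.0000; -45.0000 78.0000]
K = S⁻¹·BᵀPA = [-0.1268 0.0117; -0.3270 0.6508]
A−BK = [-0.0189 0.0477; 0.0260 -0.0943]
AᵀP(A−BK) = [0.2418 -0.4360; -0.4360 0.8677]
P' = Q + AᵀP(A−BK) = [1.4918 -0.9360; -0.9360 1.1177]
tr(P') = 2.6095


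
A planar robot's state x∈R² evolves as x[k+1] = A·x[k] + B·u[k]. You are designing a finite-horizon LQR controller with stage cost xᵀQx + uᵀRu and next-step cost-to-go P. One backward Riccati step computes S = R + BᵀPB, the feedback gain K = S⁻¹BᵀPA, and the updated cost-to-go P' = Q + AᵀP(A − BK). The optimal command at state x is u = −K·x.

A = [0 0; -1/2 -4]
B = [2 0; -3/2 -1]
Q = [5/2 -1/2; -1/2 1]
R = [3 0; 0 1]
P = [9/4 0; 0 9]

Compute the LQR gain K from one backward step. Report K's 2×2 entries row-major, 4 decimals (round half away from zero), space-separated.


0.0481 0.3850 0.3850 3.0802

BᵀP = [4.5000 -13.5000; 0.0000 -9.0000]
S = R + BᵀPB = [3 0; 0 1] + [29.2500 13.5000; 13.5000 9.0000] = [32.2500 13.5000; 13.5000 10.0000]
BᵀPA = [6.7500 54.0000; 4.5000 36.0000]
K = S⁻¹·BᵀPA = [0.0481 0.3850; 0.3850 3.0802]
A−BK = [-0.0963 -0.7701; -0.0428 -0.3422]
AᵀP(A−BK) = [0.1925 1.5401; 1.5401 12.3209]
P' = Q + AᵀP(A−BK) = [2.6925 1.0401; 1.0401 13.3209]
tr(P') = 16.0134


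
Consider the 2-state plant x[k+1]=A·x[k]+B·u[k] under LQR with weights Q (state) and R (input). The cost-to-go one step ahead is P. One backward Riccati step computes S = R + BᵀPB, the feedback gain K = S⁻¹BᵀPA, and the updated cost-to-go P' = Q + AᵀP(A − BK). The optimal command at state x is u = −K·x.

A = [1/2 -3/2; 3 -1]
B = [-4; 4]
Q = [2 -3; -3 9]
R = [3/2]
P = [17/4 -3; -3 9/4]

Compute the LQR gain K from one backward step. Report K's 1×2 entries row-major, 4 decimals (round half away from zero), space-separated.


0.2407 0.1117

BᵀP = [-29.0000 21.0000]
S = R + BᵀPB = [3/2] + [200.0000] = [201.5000]
BᵀPA = [48.5000 22.5000]
K = S⁻¹·BᵀPA = [0.2407 0.1117]
A−BK = [1.4628 -1.0533; 2.0372 -1.4467]
AᵀP(A−BK) = [0.6388 -0.3531; -0.3531 0.3001]
P' = Q + AᵀP(A−BK) = [2.6388 -3.3531; -3.3531 9.3001]
tr(P') = 11.9389


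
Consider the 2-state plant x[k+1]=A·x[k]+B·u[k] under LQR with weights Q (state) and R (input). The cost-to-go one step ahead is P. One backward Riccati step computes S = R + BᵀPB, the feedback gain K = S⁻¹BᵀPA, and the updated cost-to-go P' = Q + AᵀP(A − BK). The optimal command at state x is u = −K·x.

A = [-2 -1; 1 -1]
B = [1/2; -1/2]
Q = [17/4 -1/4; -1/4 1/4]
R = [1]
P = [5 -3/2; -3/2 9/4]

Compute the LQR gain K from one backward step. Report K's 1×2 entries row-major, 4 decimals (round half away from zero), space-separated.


BᵀP = [3.2500 -1.8750]
S = R + BᵀPB = [1] + [2.5625] = [3.5625]
BᵀPA = [-8.3750 -1.3750]
K = S⁻¹·BᵀPA = [-2.3509 -0.3860]
A−BK = [-0.8246 -0.8070; -0.1754 -1.1930]
AᵀP(A−BK) = [8.5614 3.0175; 3.0175 3.7193]
P' = Q + AᵀP(A−BK) = [12.8114 2.7675; 2.7675 3.9693]
tr(P') = 16.7807

-2.3509 -0.3860


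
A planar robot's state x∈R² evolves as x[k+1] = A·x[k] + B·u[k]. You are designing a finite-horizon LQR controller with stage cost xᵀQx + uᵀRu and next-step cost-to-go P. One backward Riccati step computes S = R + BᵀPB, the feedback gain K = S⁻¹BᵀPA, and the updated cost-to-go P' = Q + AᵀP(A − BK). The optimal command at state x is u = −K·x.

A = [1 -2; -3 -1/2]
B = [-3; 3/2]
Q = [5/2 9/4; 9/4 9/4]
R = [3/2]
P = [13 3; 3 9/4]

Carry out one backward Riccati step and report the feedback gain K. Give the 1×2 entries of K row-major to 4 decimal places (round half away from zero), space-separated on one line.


BᵀP = [-34.5000 -5.6250]
S = R + BᵀPB = [3/2] + [95.0625] = [96.5625]
BᵀPA = [-17.6250 71.8125]
K = S⁻¹·BᵀPA = [-0.1825 0.7437]
A−BK = [0.4524 0.2311; -2.7262 -1.6155]
AᵀP(A−BK) = [12.0330 6.9825; 6.9825 5.1563]
P' = Q + AᵀP(A−BK) = [14.5330 9.2325; 9.2325 7.4063]
tr(P') = 21.9393

-0.1825 0.7437


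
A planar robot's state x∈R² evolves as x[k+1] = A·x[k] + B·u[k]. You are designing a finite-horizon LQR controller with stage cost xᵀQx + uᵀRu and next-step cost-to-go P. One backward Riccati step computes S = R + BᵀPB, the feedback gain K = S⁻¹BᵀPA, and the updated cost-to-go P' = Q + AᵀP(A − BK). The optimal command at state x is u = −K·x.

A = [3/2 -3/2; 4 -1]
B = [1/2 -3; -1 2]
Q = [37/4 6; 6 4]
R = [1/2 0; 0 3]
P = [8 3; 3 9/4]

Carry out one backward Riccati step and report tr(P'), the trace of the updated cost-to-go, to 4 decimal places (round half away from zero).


BᵀP = [1.0000 -0.7500; -18.0000 -4.5000]
S = R + BᵀPB = [1/2 0; 0 3] + [1.2500 -4.5000; -4.5000 45.0000] = [1.7500 -4.5000; -4.5000 48.0000]
BᵀPA = [-1.5000 -0.7500; -45.0000 31.5000]
K = S⁻¹·BᵀPA = [-4.3059 1.6588; -1.3412 0.8118]
A−BK = [-0.3706 0.1059; 2.3765 -0.9647]
AᵀP(A−BK) = [23.1882 -10.4824; -10.4824 4.9235]
P' = Q + AᵀP(A−BK) = [32.4382 -4.4824; -4.4824 8.9235]
tr(P') = 41.3618

41.3618


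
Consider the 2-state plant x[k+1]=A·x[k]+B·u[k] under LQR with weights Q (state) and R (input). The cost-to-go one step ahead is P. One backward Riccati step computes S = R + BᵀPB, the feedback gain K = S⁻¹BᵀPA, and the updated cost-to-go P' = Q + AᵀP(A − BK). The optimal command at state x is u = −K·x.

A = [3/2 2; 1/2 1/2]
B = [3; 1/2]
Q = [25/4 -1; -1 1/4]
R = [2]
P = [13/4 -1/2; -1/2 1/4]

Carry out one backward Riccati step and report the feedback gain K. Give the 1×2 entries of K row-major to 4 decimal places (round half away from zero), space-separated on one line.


BᵀP = [9.5000 -1.3750]
S = R + BᵀPB = [2] + [27.8125] = [29.8125]
BᵀPA = [13.5625 18.3125]
K = S⁻¹·BᵀPA = [0.4549 0.6143]
A−BK = [0.1352 0.1572; 0.2725 0.1929]
AᵀP(A−BK) = [0.4551 0.6067; 0.6067 0.8139]
P' = Q + AᵀP(A−BK) = [6.7051 -0.3933; -0.3933 1.0639]
tr(P') = 7.7690

0.4549 0.6143


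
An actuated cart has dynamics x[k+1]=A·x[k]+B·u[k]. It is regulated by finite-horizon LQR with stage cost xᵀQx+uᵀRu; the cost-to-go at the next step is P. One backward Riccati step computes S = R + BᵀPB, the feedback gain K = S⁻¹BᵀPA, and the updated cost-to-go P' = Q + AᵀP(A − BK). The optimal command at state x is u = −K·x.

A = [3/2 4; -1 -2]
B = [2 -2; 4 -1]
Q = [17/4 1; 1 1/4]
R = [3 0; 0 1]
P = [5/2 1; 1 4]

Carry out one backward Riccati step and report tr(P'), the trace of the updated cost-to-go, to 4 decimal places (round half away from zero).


BᵀP = [9.0000 18.0000; -6.0000 -6.0000]
S = R + BᵀPB = [3 0; 0 1] + [90.0000 -36.0000; -36.0000 18.0000] = [93.0000 -36.0000; -36.0000 19.0000]
BᵀPA = [-4.5000 0.0000; -3.0000 -12.0000]
K = S⁻¹·BᵀPA = [-0.4108 -0.9172; -0.9363 -2.3694]
A−BK = [0.4490 1.0955; -0.2930 -0.7006]
AᵀP(A−BK) = [1.9674 4.7643; 4.7643 11.5669]
P' = Q + AᵀP(A−BK) = [6.2174 5.7643; 5.7643 11.8169]
tr(P') = 18.0342

18.0342


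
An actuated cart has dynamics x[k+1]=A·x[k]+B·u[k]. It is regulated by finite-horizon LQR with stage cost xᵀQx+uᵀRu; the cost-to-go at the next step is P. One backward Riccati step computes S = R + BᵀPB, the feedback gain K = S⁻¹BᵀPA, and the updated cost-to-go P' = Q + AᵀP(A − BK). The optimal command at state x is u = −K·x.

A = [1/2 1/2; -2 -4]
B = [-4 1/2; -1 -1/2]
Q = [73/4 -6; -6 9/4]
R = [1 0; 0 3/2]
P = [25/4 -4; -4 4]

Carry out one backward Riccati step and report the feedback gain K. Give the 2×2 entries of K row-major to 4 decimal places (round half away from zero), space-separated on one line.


-0.2048 -0.2840 1.1850 2.2888

BᵀP = [-21.0000 12.0000; 5.1250 -4.0000]
S = R + BᵀPB = [1 0; 0 3/2] + [72.0000 -16.5000; -16.5000 4.5625] = [73.0000 -16.5000; -16.5000 6.0625]
BᵀPA = [-34.5000 -58.5000; 10.5625 18.5625]
K = S⁻¹·BᵀPA = [-0.2048 -0.2840; 1.1850 2.2888]
A−BK = [-0.9116 -1.7806; -1.6123 -3.1396]
AᵀP(A−BK) = [5.9818 11.5877; 11.5877 22.4604]
P' = Q + AᵀP(A−BK) = [24.2318 5.5877; 5.5877 24.7104]
tr(P') = 48.9422


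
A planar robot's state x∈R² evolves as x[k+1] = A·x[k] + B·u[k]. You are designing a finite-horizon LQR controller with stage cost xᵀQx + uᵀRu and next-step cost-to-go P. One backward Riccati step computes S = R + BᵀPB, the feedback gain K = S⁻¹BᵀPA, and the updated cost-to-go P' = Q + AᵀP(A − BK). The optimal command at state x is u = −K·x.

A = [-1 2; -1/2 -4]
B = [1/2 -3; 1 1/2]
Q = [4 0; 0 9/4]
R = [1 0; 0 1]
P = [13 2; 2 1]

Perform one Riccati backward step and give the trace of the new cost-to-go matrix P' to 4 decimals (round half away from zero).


12.4557

BᵀP = [8.5000 2.0000; -38.0000 -5.5000]
S = R + BᵀPB = [1 0; 0 1] + [6.2500 -24.5000; -24.5000 111.2500] = [7.2500 -24.5000; -24.5000 112.2500]
BᵀPA = [-9.5000 9.0000; 40.7500 -54.0000]
K = S⁻¹·BᵀPA = [-0.3184 -1.4644; 0.2935 -0.8007]
A−BK = [0.0398 0.3301; -0.3284 -2.1352]
AᵀP(A−BK) = [0.2637 0.7164; 0.7164 5.9421]
P' = Q + AᵀP(A−BK) = [4.2637 0.7164; 0.7164 8.1921]
tr(P') = 12.4557


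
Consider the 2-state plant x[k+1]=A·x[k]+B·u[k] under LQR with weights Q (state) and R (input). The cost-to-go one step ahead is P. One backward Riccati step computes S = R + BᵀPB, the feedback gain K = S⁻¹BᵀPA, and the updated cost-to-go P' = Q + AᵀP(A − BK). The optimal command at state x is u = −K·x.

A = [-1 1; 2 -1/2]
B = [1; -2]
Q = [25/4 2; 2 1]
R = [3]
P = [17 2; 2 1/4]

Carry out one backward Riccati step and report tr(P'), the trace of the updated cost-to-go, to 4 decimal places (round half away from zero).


13.0769

BᵀP = [13.0000 1.5000]
S = R + BᵀPB = [3] + [10.0000] = [13.0000]
BᵀPA = [-10.0000 12.2500]
K = S⁻¹·BᵀPA = [-0.7692 0.9423]
A−BK = [-0.2308 0.0577; 0.4615 1.3846]
AᵀP(A−BK) = [2.3077 -2.8269; -2.8269 3.5192]
P' = Q + AᵀP(A−BK) = [8.5577 -0.8269; -0.8269 4.5192]
tr(P') = 13.0769


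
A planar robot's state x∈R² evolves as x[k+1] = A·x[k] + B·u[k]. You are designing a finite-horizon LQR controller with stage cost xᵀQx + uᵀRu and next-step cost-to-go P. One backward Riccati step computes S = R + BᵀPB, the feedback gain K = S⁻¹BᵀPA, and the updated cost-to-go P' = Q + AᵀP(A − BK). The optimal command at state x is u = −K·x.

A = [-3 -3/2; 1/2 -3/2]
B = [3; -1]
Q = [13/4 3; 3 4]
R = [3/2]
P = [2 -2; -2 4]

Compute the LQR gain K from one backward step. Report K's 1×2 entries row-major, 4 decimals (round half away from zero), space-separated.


BᵀP = [8.0000 -10.0000]
S = R + BᵀPB = [3/2] + [34.0000] = [35.5000]
BᵀPA = [-29.0000 3.0000]
K = S⁻¹·BᵀPA = [-0.8169 0.0845]
A−BK = [-0.5493 -1.7535; -0.3169 -1.4155]
AᵀP(A−BK) = [1.3099 0.9507; 0.9507 4.2465]
P' = Q + AᵀP(A−BK) = [4.5599 3.9507; 3.9507 8.2465]
tr(P') = 12.8063

-0.8169 0.0845


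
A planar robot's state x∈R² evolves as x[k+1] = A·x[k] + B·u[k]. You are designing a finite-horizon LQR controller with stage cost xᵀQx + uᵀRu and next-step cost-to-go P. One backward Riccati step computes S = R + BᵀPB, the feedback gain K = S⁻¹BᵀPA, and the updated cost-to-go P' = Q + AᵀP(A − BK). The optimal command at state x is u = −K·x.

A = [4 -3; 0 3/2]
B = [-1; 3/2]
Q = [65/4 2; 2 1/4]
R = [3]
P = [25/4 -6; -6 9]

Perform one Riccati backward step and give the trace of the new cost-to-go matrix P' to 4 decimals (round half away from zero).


50.2421

BᵀP = [-15.2500 19.5000]
S = R + BᵀPB = [3] + [44.5000] = [47.5000]
BᵀPA = [-61.0000 75.0000]
K = S⁻¹·BᵀPA = [-1.2842 1.5789]
A−BK = [2.7158 -1.4211; 1.9263 -0.8684]
AᵀP(A−BK) = [21.6632 -14.6842; -14.6842 12.0789]
P' = Q + AᵀP(A−BK) = [37.9132 -12.6842; -12.6842 12.3289]
tr(P') = 50.2421


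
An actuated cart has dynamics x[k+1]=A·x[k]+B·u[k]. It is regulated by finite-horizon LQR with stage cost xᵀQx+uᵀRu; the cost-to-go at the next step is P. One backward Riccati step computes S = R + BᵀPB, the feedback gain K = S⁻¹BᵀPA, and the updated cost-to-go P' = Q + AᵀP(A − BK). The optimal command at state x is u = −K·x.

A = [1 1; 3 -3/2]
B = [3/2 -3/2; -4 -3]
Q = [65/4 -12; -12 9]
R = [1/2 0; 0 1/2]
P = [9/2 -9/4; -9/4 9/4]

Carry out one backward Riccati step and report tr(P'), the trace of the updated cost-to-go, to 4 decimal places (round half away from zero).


BᵀP = [15.7500 -12.3750; 0.0000 -3.3750]
S = R + BᵀPB = [1/2 0; 0 1/2] + [73.1250 13.5000; 13.5000 10.1250] = [73.6250 13.5000; 13.5000 10.6250]
BᵀPA = [-21.3750 34.3125; -10.1250 5.0625]
K = S⁻¹·BᵀPA = [-0.1507 0.4937; -0.7615 -0.1508]
A−BK = [0.0839 0.0332; 0.1128 0.0223]
AᵀP(A−BK) = [0.3190 0.0258; 0.0258 0.1360]
P' = Q + AᵀP(A−BK) = [16.5690 -11.9742; -11.9742 9.1360]
tr(P') = 25.7050

25.7050


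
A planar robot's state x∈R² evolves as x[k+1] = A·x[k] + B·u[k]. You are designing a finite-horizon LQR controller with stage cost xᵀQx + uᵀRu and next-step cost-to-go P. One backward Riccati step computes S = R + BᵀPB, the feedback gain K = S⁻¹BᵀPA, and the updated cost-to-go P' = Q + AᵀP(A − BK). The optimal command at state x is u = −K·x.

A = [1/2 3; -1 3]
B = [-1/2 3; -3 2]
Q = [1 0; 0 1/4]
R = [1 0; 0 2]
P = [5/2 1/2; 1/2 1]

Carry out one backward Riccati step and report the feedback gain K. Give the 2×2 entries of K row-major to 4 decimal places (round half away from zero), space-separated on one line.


0.3773 -0.4483 0.1831 0.8518

BᵀP = [-2.7500 -3.2500; 8.5000 3.5000]
S = R + BᵀPB = [1 0; 0 2] + [11.1250 -14.7500; -14.7500 32.5000] = [12.1250 -14.7500; -14.7500 34.5000]
BᵀPA = [1.8750 -18.0000; 0.7500 36.0000]
K = S⁻¹·BᵀPA = [0.3773 -0.4483; 0.1831 0.8518]
A−BK = [0.1395 0.2204; -0.2341 -0.0486]
AᵀP(A−BK) = [0.2802 0.2017; 0.2017 1.7653]
P' = Q + AᵀP(A−BK) = [1.2802 0.2017; 0.2017 2.0153]
tr(P') = 3.2955


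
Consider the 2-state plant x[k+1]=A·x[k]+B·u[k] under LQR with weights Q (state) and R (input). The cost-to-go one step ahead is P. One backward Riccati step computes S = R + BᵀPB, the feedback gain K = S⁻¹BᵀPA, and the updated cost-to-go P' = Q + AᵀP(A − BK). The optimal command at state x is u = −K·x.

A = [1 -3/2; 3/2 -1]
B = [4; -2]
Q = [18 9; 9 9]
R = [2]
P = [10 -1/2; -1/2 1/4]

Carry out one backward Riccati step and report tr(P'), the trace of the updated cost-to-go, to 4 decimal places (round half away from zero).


BᵀP = [41.0000 -2.5000]
S = R + BᵀPB = [2] + [169.0000] = [171.0000]
BᵀPA = [37.2500 -59.0000]
K = S⁻¹·BᵀPA = [0.2178 -0.3450]
A−BK = [0.1287 -0.1199; 1.9357 -1.6901]
AᵀP(A−BK) = [0.9481 -0.8977; -0.8977 0.8933]
P' = Q + AᵀP(A−BK) = [18.9481 8.1023; 8.1023 9.8933]
tr(P') = 28.8414

28.8414


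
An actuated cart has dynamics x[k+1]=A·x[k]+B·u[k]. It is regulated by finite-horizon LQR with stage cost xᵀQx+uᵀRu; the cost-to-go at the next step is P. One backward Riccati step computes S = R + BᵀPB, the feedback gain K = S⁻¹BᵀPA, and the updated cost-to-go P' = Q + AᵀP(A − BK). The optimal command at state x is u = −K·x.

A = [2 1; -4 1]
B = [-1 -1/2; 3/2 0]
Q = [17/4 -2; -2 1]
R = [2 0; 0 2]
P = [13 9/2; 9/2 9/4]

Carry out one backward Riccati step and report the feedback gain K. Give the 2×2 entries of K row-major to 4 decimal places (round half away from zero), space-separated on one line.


BᵀP = [-6.2500 -1.1250; -6.5000 -2.2500]
S = R + BᵀPB = [2 0; 0 2] + [4.5625 3.1250; 3.1250 3.2500] = [6.5625 3.1250; 3.1250 5.2500]
BᵀPA = [-8.0000 -7.3750; -4.0000 -8.7500]
K = S⁻¹·BᵀPA = [-1.1949 -0.4608; -0.0506 -1.3924]
A−BK = [0.7797 -0.1570; -2.2076 1.6911]
AᵀP(A−BK) = [6.2380 -1.2557; -1.2557 8.6684]
P' = Q + AᵀP(A−BK) = [10.4880 -3.2557; -3.2557 9.6684]
tr(P') = 20.1563

-1.1949 -0.4608 -0.0506 -1.3924


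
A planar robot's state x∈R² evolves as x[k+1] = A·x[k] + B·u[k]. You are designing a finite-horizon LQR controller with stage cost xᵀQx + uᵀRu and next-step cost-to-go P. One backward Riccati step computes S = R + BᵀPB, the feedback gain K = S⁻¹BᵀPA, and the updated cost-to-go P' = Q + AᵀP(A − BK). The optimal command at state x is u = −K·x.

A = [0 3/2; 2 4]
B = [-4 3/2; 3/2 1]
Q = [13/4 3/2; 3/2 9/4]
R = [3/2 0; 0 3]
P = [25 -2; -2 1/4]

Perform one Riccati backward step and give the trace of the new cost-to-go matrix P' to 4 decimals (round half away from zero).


BᵀP = [-103.0000 8.3750; 35.5000 -2.7500]
S = R + BᵀPB = [3/2 0; 0 3] + [424.5625 -146.1250; -146.1250 50.5000] = [426.0625 -146.1250; -146.1250 53.5000]
BᵀPA = [16.7500 -121.0000; -5.5000 42.2500]
K = S⁻¹·BᵀPA = [0.0641 -0.2079; 0.0723 0.2220]
A−BK = [0.1480 0.3356; 1.8315 4.0899]
AᵀP(A−BK) = [0.3238 0.7026; 0.7026 1.7198]
P' = Q + AᵀP(A−BK) = [3.5738 2.2026; 2.2026 3.9698]
tr(P') = 7.5436

7.5436


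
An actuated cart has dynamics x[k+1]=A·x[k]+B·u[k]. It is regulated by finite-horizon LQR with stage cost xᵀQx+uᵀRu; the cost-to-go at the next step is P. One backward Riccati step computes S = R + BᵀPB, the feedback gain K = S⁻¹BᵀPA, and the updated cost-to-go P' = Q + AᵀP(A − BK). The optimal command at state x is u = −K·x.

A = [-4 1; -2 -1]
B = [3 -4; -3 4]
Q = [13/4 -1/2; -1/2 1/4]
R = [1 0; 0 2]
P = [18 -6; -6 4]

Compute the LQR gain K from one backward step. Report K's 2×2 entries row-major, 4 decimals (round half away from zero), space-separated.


-0.3938 0.1762 0.2625 -0.1174

BᵀP = [72.0000 -30.0000; -96.0000 40.0000]
S = R + BᵀPB = [1 0; 0 2] + [306.0000 -408.0000; -408.0000 544.0000] = [307.0000 -408.0000; -408.0000 546.0000]
BᵀPA = [-228.0000 102.0000; 304.0000 -136.0000]
K = S⁻¹·BᵀPA = [-0.3938 0.1762; 0.2625 -0.1174]
A−BK = [-1.7686 0.0017; -4.2314 -0.0017]
AᵀP(A−BK) = [38.4111 -0.1313; -0.1313 0.0587]
P' = Q + AᵀP(A−BK) = [41.6611 -0.6313; -0.6313 0.3087]
tr(P') = 41.9698


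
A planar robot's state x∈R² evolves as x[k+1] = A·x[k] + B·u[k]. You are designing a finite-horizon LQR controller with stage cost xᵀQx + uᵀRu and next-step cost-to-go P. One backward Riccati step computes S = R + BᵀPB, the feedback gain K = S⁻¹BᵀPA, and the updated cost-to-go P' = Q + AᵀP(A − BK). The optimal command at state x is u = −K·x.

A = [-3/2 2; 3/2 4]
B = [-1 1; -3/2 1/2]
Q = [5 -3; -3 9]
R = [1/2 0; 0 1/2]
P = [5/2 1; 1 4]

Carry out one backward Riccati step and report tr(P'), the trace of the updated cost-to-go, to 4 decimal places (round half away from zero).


BᵀP = [-4.0000 -7.0000; 3.0000 3.0000]
S = R + BᵀPB = [1/2 0; 0 1/2] + [14.5000 -7.5000; -7.5000 4.5000] = [15.0000 -7.5000; -7.5000 5.0000]
BᵀPA = [-4.5000 -36.0000; 0.0000 18.0000]
K = S⁻¹·BᵀPA = [-1.2000 -2.4000; -1.8000 0.0000]
A−BK = [-0.9000 -0.4000; 0.6000 0.4000]
AᵀP(A−BK) = [4.7250 2.7000; 2.7000 3.6000]
P' = Q + AᵀP(A−BK) = [9.7250 -0.3000; -0.3000 12.6000]
tr(P') = 22.3250

22.3250


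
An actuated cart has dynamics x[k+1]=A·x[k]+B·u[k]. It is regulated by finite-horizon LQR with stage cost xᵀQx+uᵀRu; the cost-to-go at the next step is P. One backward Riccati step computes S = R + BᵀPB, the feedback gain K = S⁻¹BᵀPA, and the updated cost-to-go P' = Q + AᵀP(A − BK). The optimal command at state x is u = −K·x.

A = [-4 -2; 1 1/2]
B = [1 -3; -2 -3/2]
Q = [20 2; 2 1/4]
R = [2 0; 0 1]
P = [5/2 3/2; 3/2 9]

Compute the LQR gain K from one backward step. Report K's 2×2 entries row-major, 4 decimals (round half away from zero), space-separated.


BᵀP = [-0.5000 -16.5000; -9.7500 -18.0000]
S = R + BᵀPB = [2 0; 0 1] + [32.5000 26.2500; 26.2500 56.2500] = [34.5000 26.2500; 26.2500 57.2500]
BᵀPA = [-14.5000 -7.2500; 21.0000 10.5000]
K = S⁻¹·BᵀPA = [-1.0741 -0.5371; 0.8593 0.4297]
A−BK = [-0.3480 -0.1740; 0.1407 0.0704]
AᵀP(A−BK) = [3.3799 1.6899; 1.6899 0.8450]
P' = Q + AᵀP(A−BK) = [23.3799 3.6899; 3.6899 1.0950]
tr(P') = 24.4749

-1.0741 -0.5371 0.8593 0.4297


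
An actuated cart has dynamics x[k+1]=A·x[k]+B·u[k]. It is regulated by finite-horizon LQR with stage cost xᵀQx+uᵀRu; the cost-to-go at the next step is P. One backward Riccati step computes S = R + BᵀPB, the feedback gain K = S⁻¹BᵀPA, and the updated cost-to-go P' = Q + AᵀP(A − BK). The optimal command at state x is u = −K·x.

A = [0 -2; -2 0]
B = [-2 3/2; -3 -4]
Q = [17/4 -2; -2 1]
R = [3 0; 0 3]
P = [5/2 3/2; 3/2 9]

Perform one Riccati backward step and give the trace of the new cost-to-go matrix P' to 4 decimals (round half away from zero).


BᵀP = [-9.5000 -30.0000; -2.2500 -33.7500]
S = R + BᵀPB = [3 0; 0 3] + [109.0000 105.7500; 105.7500 131.6250] = [112.0000 105.7500; 105.7500 134.6250]
BᵀPA = [60.0000 19.0000; 67.5000 4.5000]
K = S⁻¹·BᵀPA = [0.2412 0.5345; 0.3119 -0.3865]
A−BK = [0.0144 -0.3512; -0.0287 0.0578]
AᵀP(A−BK) = [0.4731 0.0139; 0.0139 1.5828]
P' = Q + AᵀP(A−BK) = [4.7231 -1.9861; -1.9861 2.5828]
tr(P') = 7.3059

7.3059


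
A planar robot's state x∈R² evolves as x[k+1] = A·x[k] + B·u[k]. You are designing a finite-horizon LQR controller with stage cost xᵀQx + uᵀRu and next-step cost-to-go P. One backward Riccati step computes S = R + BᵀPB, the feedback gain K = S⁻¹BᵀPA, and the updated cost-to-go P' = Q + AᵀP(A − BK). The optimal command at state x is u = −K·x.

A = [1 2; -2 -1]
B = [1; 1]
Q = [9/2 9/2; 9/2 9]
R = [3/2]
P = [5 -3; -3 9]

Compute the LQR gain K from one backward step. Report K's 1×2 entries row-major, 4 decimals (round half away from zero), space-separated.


BᵀP = [2.0000 6.0000]
S = R + BᵀPB = [3/2] + [8.0000] = [9.5000]
BᵀPA = [-10.0000 -2.0000]
K = S⁻¹·BᵀPA = [-1.0526 -0.2105]
A−BK = [2.0526 2.2105; -0.9474 -0.7895]
AᵀP(A−BK) = [42.4737 40.8947; 40.8947 40.5789]
P' = Q + AᵀP(A−BK) = [46.9737 45.3947; 45.3947 49.5789]
tr(P') = 96.5526

-1.0526 -0.2105


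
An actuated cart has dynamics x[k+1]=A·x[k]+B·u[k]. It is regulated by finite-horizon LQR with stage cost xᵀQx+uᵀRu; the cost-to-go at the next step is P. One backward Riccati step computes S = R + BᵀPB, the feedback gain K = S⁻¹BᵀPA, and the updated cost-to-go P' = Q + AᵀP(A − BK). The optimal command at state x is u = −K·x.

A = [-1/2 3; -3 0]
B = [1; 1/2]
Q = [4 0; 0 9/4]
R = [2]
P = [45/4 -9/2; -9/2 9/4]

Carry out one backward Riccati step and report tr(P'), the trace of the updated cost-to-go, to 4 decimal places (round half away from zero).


35.3830

BᵀP = [9.0000 -3.3750]
S = R + BᵀPB = [2] + [7.3125] = [9.3125]
BᵀPA = [5.6250 27.0000]
K = S⁻¹·BᵀPA = [0.6040 2.8993]
A−BK = [-1.1040 0.1007; -3.3020 -1.4497]
AᵀP(A−BK) = [6.1648 7.3163; 7.3163 22.9681]
P' = Q + AᵀP(A−BK) = [10.1648 7.3163; 7.3163 25.2181]
tr(P') = 35.3830


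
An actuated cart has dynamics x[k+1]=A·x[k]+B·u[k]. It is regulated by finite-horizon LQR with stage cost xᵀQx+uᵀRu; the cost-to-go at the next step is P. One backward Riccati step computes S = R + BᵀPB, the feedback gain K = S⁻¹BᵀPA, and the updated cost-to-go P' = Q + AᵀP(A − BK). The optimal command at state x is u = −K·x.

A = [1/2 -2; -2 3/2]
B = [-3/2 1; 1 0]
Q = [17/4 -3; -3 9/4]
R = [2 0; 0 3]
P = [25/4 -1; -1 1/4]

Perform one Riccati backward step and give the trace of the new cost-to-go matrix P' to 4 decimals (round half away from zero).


BᵀP = [-10.3750 1.7500; 6.2500 -1.0000]
S = R + BᵀPB = [2 0; 0 3] + [17.3125 -10.3750; -10.3750 6.2500] = [19.3125 -10.3750; -10.3750 9.2500]
BᵀPA = [-8.6875 23.3750; 5.1250 -14.0000]
K = S⁻¹·BᵀPA = [-0.3829 0.9996; 0.1246 -0.3924]
A−BK = [-0.1989 -0.1083; -1.6171 0.5004]
AᵀP(A−BK) = [0.5975 -1.0553; -1.0553 2.7044]
P' = Q + AᵀP(A−BK) = [4.8475 -4.0553; -4.0553 4.9544]
tr(P') = 9.8019

9.8019


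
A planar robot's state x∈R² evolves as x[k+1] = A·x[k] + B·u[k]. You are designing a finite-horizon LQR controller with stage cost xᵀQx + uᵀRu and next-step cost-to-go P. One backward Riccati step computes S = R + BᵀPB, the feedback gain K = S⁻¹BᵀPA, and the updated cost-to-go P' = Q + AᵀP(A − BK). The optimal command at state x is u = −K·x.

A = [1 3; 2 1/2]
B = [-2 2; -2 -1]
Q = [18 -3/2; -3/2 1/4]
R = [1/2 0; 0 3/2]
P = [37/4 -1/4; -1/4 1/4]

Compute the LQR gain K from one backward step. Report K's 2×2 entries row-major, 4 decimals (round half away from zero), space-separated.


-0.6102 -0.8717 -0.1186 0.6162

BᵀP = [-18.0000 0.0000; 18.7500 -0.7500]
S = R + BᵀPB = [1/2 0; 0 3/2] + [36.0000 -36.0000; -36.0000 38.2500] = [36.5000 -36.0000; -36.0000 39.7500]
BᵀPA = [-18.0000 -54.0000; 17.2500 55.8750]
K = S⁻¹·BᵀPA = [-0.6102 -0.8717; -0.1186 0.6162]
A−BK = [0.0169 0.0242; 0.6610 -0.6271]
AᵀP(A−BK) = [0.3136 0.0551; 0.0551 1.0608]
P' = Q + AᵀP(A−BK) = [18.3136 -1.4449; -1.4449 1.3108]
tr(P') = 19.6244


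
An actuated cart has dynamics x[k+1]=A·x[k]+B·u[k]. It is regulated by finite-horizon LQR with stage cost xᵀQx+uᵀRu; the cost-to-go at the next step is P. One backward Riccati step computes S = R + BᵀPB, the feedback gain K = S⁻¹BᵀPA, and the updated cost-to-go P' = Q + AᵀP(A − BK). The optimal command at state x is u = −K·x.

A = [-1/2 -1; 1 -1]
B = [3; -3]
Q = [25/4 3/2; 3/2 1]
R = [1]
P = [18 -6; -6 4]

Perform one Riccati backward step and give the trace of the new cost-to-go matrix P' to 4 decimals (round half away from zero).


BᵀP = [72.0000 -30.0000]
S = R + BᵀPB = [1] + [306.0000] = [307.0000]
BᵀPA = [-66.0000 -42.0000]
K = S⁻¹·BᵀPA = [-0.2150 -0.1368]
A−BK = [0.1450 -0.5896; 0.3550 -1.4104]
AᵀP(A−BK) = [0.3111 -1.0293; -1.0293 4.2541]
P' = Q + AᵀP(A−BK) = [6.5611 0.4707; 0.4707 5.2541]
tr(P') = 11.8151

11.8151


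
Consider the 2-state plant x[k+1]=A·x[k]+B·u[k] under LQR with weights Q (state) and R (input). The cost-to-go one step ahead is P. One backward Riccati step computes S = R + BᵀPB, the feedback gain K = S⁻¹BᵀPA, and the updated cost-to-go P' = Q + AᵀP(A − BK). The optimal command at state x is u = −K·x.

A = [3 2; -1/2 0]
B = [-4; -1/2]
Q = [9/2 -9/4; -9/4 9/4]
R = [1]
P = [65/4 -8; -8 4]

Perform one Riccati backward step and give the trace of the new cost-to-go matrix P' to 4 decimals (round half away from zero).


BᵀP = [-61.0000 30.0000]
S = R + BᵀPB = [1] + [229.0000] = [230.0000]
BᵀPA = [-198.0000 -122.0000]
K = S⁻¹·BᵀPA = [-0.8609 -0.5304]
A−BK = [-0.4435 -0.1217; -0.9304 -0.2652]
AᵀP(A−BK) = [0.7978 0.4739; 0.4739 0.2870]
P' = Q + AᵀP(A−BK) = [5.2978 -1.7761; -1.7761 2.5370]
tr(P') = 7.8348

7.8348


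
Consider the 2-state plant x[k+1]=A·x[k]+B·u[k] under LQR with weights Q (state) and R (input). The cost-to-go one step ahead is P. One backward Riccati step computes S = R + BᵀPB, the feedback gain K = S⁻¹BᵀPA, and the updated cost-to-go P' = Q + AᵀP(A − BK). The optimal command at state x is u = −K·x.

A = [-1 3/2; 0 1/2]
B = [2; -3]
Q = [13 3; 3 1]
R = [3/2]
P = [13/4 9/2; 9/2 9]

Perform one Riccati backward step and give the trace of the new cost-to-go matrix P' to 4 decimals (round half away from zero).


23.2191

BᵀP = [-7.0000 -18.0000]
S = R + BᵀPB = [3/2] + [40.0000] = [41.5000]
BᵀPA = [7.0000 -19.5000]
K = S⁻¹·BᵀPA = [0.1687 -0.4699]
A−BK = [-1.3373 2.4398; 0.5060 -0.9096]
AᵀP(A−BK) = [2.0693 -3.8358; -3.8358 7.1498]
P' = Q + AᵀP(A−BK) = [15.0693 -0.8358; -0.8358 8.1498]
tr(P') = 23.2191


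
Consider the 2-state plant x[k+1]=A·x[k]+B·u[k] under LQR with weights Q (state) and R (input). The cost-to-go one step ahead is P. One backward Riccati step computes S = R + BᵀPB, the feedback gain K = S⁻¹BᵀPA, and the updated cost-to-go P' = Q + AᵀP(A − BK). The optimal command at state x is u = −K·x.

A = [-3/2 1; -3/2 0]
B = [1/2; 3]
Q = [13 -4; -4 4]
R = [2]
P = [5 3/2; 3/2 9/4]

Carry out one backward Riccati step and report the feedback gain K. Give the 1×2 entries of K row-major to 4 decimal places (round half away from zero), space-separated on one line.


-0.7768 0.2500

BᵀP = [7.0000 7.5000]
S = R + BᵀPB = [2] + [26.0000] = [28.0000]
BᵀPA = [-21.7500 7.0000]
K = S⁻¹·BᵀPA = [-0.7768 0.2500]
A−BK = [-1.1116 0.8750; 0.8304 -0.7500]
AᵀP(A−BK) = [6.1674 -4.3125; -4.3125 3.2500]
P' = Q + AᵀP(A−BK) = [19.1674 -8.3125; -8.3125 7.2500]
tr(P') = 26.4174


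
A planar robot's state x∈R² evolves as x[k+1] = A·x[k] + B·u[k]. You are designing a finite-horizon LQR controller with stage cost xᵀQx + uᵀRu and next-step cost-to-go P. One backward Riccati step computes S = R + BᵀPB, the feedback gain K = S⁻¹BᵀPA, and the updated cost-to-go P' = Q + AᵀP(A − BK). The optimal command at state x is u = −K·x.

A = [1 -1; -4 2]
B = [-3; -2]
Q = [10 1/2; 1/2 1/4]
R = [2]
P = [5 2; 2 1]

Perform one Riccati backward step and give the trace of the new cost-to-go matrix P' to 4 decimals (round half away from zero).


13.8767

BᵀP = [-19.0000 -8.0000]
S = R + BᵀPB = [2] + [73.0000] = [75.0000]
BᵀPA = [13.0000 3.0000]
K = S⁻¹·BᵀPA = [0.1733 0.0400]
A−BK = [1.5200 -0.8800; -3.6533 2.0800]
AᵀP(A−BK) = [2.7467 -1.5200; -1.5200 0.8800]
P' = Q + AᵀP(A−BK) = [12.7467 -1.0200; -1.0200 1.1300]
tr(P') = 13.8767
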